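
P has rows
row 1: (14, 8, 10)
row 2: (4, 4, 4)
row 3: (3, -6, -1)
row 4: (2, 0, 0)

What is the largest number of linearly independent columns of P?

3

Row reduce to echelon form.
R2 ← R2 − (2/7)·R1: [0, 12/7, 8/7]
R3 ← R3 − (3/14)·R1: [0, -54/7, -22/7]
R4 ← R4 − (1/7)·R1: [0, -8/7, -10/7]
R3 ← R3 + (9/2)·R2: [0, 0, 2]
R4 ← R4 + (2/3)·R2: [0, 0, -2/3]
R4 ← R4 + (1/3)·R3: [0, 0, 0]
Echelon form has 3 nonzero rows, so rank(P) = 3.
The rank gives the maximum number of linearly independent columns: 3.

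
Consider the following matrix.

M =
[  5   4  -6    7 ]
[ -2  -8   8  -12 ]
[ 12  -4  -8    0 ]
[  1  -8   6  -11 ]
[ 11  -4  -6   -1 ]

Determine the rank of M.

3

Row reduce to echelon form.
R2 ← R2 + (2/5)·R1: [0, -32/5, 28/5, -46/5]
R3 ← R3 − (12/5)·R1: [0, -68/5, 32/5, -84/5]
R4 ← R4 − (1/5)·R1: [0, -44/5, 36/5, -62/5]
R5 ← R5 − (11/5)·R1: [0, -64/5, 36/5, -82/5]
R3 ← R3 − (17/8)·R2: [0, 0, -11/2, 11/4]
R4 ← R4 − (11/8)·R2: [0, 0, -1/2, 1/4]
R5 ← R5 − (2)·R2: [0, 0, -4, 2]
R4 ← R4 − (1/11)·R3: [0, 0, 0, 0]
R5 ← R5 − (8/11)·R3: [0, 0, 0, 0]
Echelon form has 3 nonzero rows, so rank(M) = 3.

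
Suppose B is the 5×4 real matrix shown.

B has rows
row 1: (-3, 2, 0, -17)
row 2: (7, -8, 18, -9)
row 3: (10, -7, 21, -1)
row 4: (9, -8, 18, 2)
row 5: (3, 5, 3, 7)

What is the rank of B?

Row reduce to echelon form.
R2 ← R2 + (7/3)·R1: [0, -10/3, 18, -146/3]
R3 ← R3 + (10/3)·R1: [0, -1/3, 21, -173/3]
R4 ← R4 + (3)·R1: [0, -2, 18, -49]
R5 ← R5 + R1: [0, 7, 3, -10]
R3 ← R3 − (1/10)·R2: [0, 0, 96/5, -264/5]
R4 ← R4 − (3/5)·R2: [0, 0, 36/5, -99/5]
R5 ← R5 + (21/10)·R2: [0, 0, 204/5, -561/5]
R4 ← R4 − (3/8)·R3: [0, 0, 0, 0]
R5 ← R5 − (17/8)·R3: [0, 0, 0, 0]
Echelon form has 3 nonzero rows, so rank(B) = 3.

3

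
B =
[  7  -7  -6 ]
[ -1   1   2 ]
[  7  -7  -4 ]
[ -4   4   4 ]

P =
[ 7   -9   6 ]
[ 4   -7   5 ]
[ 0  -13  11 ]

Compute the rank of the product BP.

2

First compute BP:
[[ 21,  64, -59],
 [ -3, -24,  21],
 [ 21,  38, -37],
 [-12, -44,  40]]
Now row reduce the product.
R2 ← R2 + (1/7)·R1: [0, -104/7, 88/7]
R3 ← R3 − R1: [0, -26, 22]
R4 ← R4 + (4/7)·R1: [0, -52/7, 44/7]
R3 ← R3 − (7/4)·R2: [0, 0, 0]
R4 ← R4 − (1/2)·R2: [0, 0, 0]
2 nonzero rows, so rank(BP) = 2.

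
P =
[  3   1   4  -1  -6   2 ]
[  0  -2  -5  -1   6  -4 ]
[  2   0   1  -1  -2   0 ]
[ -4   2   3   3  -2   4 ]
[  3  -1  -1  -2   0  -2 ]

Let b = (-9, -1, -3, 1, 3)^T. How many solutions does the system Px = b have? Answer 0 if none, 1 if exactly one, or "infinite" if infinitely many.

0

Row reduce the augmented matrix [P | b].
R3 ← R3 − (2/3)·R1: [0, -2/3, -5/3, -1/3, 2, -4/3, 3]
R4 ← R4 + (4/3)·R1: [0, 10/3, 25/3, 5/3, -10, 20/3, -11]
R5 ← R5 − R1: [0, -2, -5, -1, 6, -4, 12]
R3 ← R3 − (1/3)·R2: [0, 0, 0, 0, 0, 0, 10/3]
R4 ← R4 + (5/3)·R2: [0, 0, 0, 0, 0, 0, -38/3]
R5 ← R5 − R2: [0, 0, 0, 0, 0, 0, 13]
R4 ← R4 + (19/5)·R3: [0, 0, 0, 0, 0, 0, 0]
R5 ← R5 − (39/10)·R3: [0, 0, 0, 0, 0, 0, 0]
The echelon form has 3 nonzero rows; the last pivot sits in the augmented column, so rank(P) = 2 but rank([P|b]) = 3.
Since the ranks differ, the system is inconsistent.
It has no solutions.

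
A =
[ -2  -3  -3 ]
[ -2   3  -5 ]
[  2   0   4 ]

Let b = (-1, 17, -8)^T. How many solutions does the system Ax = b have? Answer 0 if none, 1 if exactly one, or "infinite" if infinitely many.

Row reduce the augmented matrix [A | b].
R2 ← R2 − R1: [0, 6, -2, 18]
R3 ← R3 + R1: [0, -3, 1, -9]
R3 ← R3 + (1/2)·R2: [0, 0, 0, 0]
The echelon form has 2 nonzero rows, and every pivot lies in the first 3 columns, so rank(A) = rank([A|b]) = 2.
The system is consistent.
rank = 2 < 3 unknowns, so there are infinitely many solutions.

infinite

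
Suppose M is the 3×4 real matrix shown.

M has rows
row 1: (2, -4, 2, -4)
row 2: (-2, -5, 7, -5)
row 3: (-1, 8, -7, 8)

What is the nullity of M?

Row reduce to echelon form.
R2 ← R2 + R1: [0, -9, 9, -9]
R3 ← R3 + (1/2)·R1: [0, 6, -6, 6]
R3 ← R3 + (2/3)·R2: [0, 0, 0, 0]
2 nonzero rows, so rank(M) = 2.
M has 4 columns; by rank–nullity, nullity = 4 − 2 = 2.

2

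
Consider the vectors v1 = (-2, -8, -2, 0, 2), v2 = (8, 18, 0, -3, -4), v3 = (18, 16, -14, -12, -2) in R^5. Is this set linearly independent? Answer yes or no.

no

Form the matrix with these vectors as rows and row reduce.
R2 ← R2 + (4)·R1: [0, -14, -8, -3, 4]
R3 ← R3 + (9)·R1: [0, -56, -32, -12, 16]
R3 ← R3 − (4)·R2: [0, 0, 0, 0, 0]
2 nonzero rows, so the 3 vectors span a space of dimension 2.
Since 2 < 3, the vectors are linearly dependent.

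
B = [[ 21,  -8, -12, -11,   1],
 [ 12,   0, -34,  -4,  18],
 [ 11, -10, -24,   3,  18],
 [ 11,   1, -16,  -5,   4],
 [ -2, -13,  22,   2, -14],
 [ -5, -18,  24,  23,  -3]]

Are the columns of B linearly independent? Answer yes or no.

yes

Row reduce B to echelon form.
R2 ← R2 − (4/7)·R1: [0, 32/7, -190/7, 16/7, 122/7]
R3 ← R3 − (11/21)·R1: [0, -122/21, -124/7, 184/21, 367/21]
R4 ← R4 − (11/21)·R1: [0, 109/21, -68/7, 16/21, 73/21]
R5 ← R5 + (2/21)·R1: [0, -289/21, 146/7, 20/21, -292/21]
R6 ← R6 + (5/21)·R1: [0, -418/21, 148/7, 428/21, -58/21]
R3 ← R3 + (61/48)·R2: [0, 0, -1253/24, 35/3, 317/8]
R4 ← R4 − (109/96)·R2: [0, 0, 1013/48, -11/6, -261/16]
R5 ← R5 + (289/96)·R2: [0, 0, -2921/48, 47/6, 617/16]
R6 ← R6 + (209/48)·R2: [0, 0, -2329/24, 91/3, 585/8]
R4 ← R4 + (1013/2506)·R3: [0, 0, 0, 516/179, -739/2506]
R5 ← R5 − (2921/2506)·R3: [0, 0, 0, -1032/179, -19107/2506]
R6 ← R6 − (2329/1253)·R3: [0, 0, 0, 1548/179, -661/1253]
R5 ← R5 + (2)·R4: [0, 0, 0, 0, -115/14]
R6 ← R6 − (3)·R4: [0, 0, 0, 0, 5/14]
R6 ← R6 + (1/23)·R5: [0, 0, 0, 0, 0]
5 pivots among 5 columns.
Every column is a pivot column, so the columns are linearly independent.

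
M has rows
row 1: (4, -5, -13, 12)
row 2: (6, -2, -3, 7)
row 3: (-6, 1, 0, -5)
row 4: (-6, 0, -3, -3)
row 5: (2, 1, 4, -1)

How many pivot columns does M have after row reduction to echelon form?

2

Row reduce to echelon form.
R2 ← R2 − (3/2)·R1: [0, 11/2, 33/2, -11]
R3 ← R3 + (3/2)·R1: [0, -13/2, -39/2, 13]
R4 ← R4 + (3/2)·R1: [0, -15/2, -45/2, 15]
R5 ← R5 − (1/2)·R1: [0, 7/2, 21/2, -7]
R3 ← R3 + (13/11)·R2: [0, 0, 0, 0]
R4 ← R4 + (15/11)·R2: [0, 0, 0, 0]
R5 ← R5 − (7/11)·R2: [0, 0, 0, 0]
Echelon form has 2 nonzero rows, so rank(M) = 2.
Each nonzero row contributes one pivot column: 2 pivot columns.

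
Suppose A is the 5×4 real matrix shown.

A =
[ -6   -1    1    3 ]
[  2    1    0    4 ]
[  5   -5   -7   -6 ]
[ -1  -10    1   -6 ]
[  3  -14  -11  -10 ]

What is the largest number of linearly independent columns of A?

4

Row reduce to echelon form.
R2 ← R2 + (1/3)·R1: [0, 2/3, 1/3, 5]
R3 ← R3 + (5/6)·R1: [0, -35/6, -37/6, -7/2]
R4 ← R4 − (1/6)·R1: [0, -59/6, 5/6, -13/2]
R5 ← R5 + (1/2)·R1: [0, -29/2, -21/2, -17/2]
R3 ← R3 + (35/4)·R2: [0, 0, -13/4, 161/4]
R4 ← R4 + (59/4)·R2: [0, 0, 23/4, 269/4]
R5 ← R5 + (87/4)·R2: [0, 0, -13/4, 401/4]
R4 ← R4 + (23/13)·R3: [0, 0, 0, 1800/13]
R5 ← R5 − R3: [0, 0, 0, 60]
R5 ← R5 − (13/30)·R4: [0, 0, 0, 0]
Echelon form has 4 nonzero rows, so rank(A) = 4.
The rank gives the maximum number of linearly independent columns: 4.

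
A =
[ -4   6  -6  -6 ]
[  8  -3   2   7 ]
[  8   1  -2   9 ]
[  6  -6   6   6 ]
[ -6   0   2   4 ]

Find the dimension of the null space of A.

0

Row reduce to echelon form.
R2 ← R2 + (2)·R1: [0, 9, -10, -5]
R3 ← R3 + (2)·R1: [0, 13, -14, -3]
R4 ← R4 + (3/2)·R1: [0, 3, -3, -3]
R5 ← R5 − (3/2)·R1: [0, -9, 11, 13]
R3 ← R3 − (13/9)·R2: [0, 0, 4/9, 38/9]
R4 ← R4 − (1/3)·R2: [0, 0, 1/3, -4/3]
R5 ← R5 + R2: [0, 0, 1, 8]
R4 ← R4 − (3/4)·R3: [0, 0, 0, -9/2]
R5 ← R5 − (9/4)·R3: [0, 0, 0, -3/2]
R5 ← R5 − (1/3)·R4: [0, 0, 0, 0]
4 nonzero rows, so rank(A) = 4.
A has 4 columns; by rank–nullity, nullity = 4 − 4 = 0.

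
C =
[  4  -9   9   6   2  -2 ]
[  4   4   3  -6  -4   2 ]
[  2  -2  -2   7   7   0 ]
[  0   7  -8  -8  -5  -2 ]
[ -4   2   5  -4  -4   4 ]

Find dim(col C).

5

Row reduce to echelon form.
R2 ← R2 − R1: [0, 13, -6, -12, -6, 4]
R3 ← R3 − (1/2)·R1: [0, 5/2, -13/2, 4, 6, 1]
R5 ← R5 + R1: [0, -7, 14, 2, -2, 2]
R3 ← R3 − (5/26)·R2: [0, 0, -139/26, 82/13, 93/13, 3/13]
R4 ← R4 − (7/13)·R2: [0, 0, -62/13, -20/13, -23/13, -54/13]
R5 ← R5 + (7/13)·R2: [0, 0, 140/13, -58/13, -68/13, 54/13]
R4 ← R4 − (124/139)·R3: [0, 0, 0, -996/139, -1133/139, -606/139]
R5 ← R5 + (280/139)·R3: [0, 0, 0, 1146/139, 1276/139, 642/139]
R5 ← R5 + (191/166)·R4: [0, 0, 0, 0, -33/166, -33/83]
Echelon form has 5 nonzero rows, so rank(C) = 5.
The column space has dimension equal to the rank: 5.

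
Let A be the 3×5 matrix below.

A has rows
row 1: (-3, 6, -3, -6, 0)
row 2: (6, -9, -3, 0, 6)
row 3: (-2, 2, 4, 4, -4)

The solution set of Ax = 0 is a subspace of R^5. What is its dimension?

Row reduce to echelon form.
R2 ← R2 + (2)·R1: [0, 3, -9, -12, 6]
R3 ← R3 − (2/3)·R1: [0, -2, 6, 8, -4]
R3 ← R3 + (2/3)·R2: [0, 0, 0, 0, 0]
2 nonzero rows, so rank(A) = 2.
A has 5 columns; by rank–nullity, nullity = 5 − 2 = 3.

3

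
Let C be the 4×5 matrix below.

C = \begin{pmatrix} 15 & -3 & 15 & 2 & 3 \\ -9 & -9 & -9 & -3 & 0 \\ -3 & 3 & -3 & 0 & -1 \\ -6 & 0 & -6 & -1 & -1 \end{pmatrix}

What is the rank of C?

Row reduce to echelon form.
R2 ← R2 + (3/5)·R1: [0, -54/5, 0, -9/5, 9/5]
R3 ← R3 + (1/5)·R1: [0, 12/5, 0, 2/5, -2/5]
R4 ← R4 + (2/5)·R1: [0, -6/5, 0, -1/5, 1/5]
R3 ← R3 + (2/9)·R2: [0, 0, 0, 0, 0]
R4 ← R4 − (1/9)·R2: [0, 0, 0, 0, 0]
Echelon form has 2 nonzero rows, so rank(C) = 2.

2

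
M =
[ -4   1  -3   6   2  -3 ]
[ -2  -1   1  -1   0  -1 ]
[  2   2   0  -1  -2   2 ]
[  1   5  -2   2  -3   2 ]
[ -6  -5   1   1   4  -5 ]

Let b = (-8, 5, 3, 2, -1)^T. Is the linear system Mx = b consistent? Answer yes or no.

yes

Row reduce the augmented matrix [M | b].
R2 ← R2 − (1/2)·R1: [0, -3/2, 5/2, -4, -1, 1/2, 9]
R3 ← R3 + (1/2)·R1: [0, 5/2, -3/2, 2, -1, 1/2, -1]
R4 ← R4 + (1/4)·R1: [0, 21/4, -11/4, 7/2, -5/2, 5/4, 0]
R5 ← R5 − (3/2)·R1: [0, -13/2, 11/2, -8, 1, -1/2, 11]
R3 ← R3 + (5/3)·R2: [0, 0, 8/3, -14/3, -8/3, 4/3, 14]
R4 ← R4 + (7/2)·R2: [0, 0, 6, -21/2, -6, 3, 63/2]
R5 ← R5 − (13/3)·R2: [0, 0, -16/3, 28/3, 16/3, -8/3, -28]
R4 ← R4 − (9/4)·R3: [0, 0, 0, 0, 0, 0, 0]
R5 ← R5 + (2)·R3: [0, 0, 0, 0, 0, 0, 0]
The echelon form has 3 nonzero rows, and every pivot lies in the first 6 columns, so rank(M) = rank([M|b]) = 3.
The system is consistent.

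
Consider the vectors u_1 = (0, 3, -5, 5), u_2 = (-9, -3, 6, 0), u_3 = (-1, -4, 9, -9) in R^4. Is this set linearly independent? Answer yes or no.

Form the matrix with these vectors as rows and row reduce.
Swap R1 ↔ R2
R3 ← R3 − (1/9)·R1: [0, -11/3, 25/3, -9]
R3 ← R3 + (11/9)·R2: [0, 0, 20/9, -26/9]
3 nonzero rows, so the 3 vectors span a space of dimension 3.
Since 3 = 3, the vectors are linearly independent.

yes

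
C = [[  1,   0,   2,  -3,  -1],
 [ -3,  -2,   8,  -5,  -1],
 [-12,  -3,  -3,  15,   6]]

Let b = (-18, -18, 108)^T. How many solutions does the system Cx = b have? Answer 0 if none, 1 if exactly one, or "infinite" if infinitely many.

Row reduce the augmented matrix [C | b].
R2 ← R2 + (3)·R1: [0, -2, 14, -14, -4, -72]
R3 ← R3 + (12)·R1: [0, -3, 21, -21, -6, -108]
R3 ← R3 − (3/2)·R2: [0, 0, 0, 0, 0, 0]
The echelon form has 2 nonzero rows, and every pivot lies in the first 5 columns, so rank(C) = rank([C|b]) = 2.
The system is consistent.
rank = 2 < 5 unknowns, so there are infinitely many solutions.

infinite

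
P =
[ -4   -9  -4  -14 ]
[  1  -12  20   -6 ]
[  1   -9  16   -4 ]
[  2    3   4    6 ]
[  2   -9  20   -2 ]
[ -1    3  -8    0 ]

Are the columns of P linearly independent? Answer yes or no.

no

Row reduce P to echelon form.
R2 ← R2 + (1/4)·R1: [0, -57/4, 19, -19/2]
R3 ← R3 + (1/4)·R1: [0, -45/4, 15, -15/2]
R4 ← R4 + (1/2)·R1: [0, -3/2, 2, -1]
R5 ← R5 + (1/2)·R1: [0, -27/2, 18, -9]
R6 ← R6 − (1/4)·R1: [0, 21/4, -7, 7/2]
R3 ← R3 − (15/19)·R2: [0, 0, 0, 0]
R4 ← R4 − (2/19)·R2: [0, 0, 0, 0]
R5 ← R5 − (18/19)·R2: [0, 0, 0, 0]
R6 ← R6 + (7/19)·R2: [0, 0, 0, 0]
2 pivots among 4 columns.
Only 2 < 4 pivot columns, so the columns are linearly dependent.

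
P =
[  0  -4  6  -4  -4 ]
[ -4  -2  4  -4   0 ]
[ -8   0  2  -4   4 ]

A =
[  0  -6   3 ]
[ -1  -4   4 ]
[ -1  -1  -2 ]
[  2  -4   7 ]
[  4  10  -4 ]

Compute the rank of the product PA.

2

First compute PA:
[[-26, -14, -40],
 [-10,  44, -56],
 [  6, 102, -72]]
Now row reduce the product.
R2 ← R2 − (5/13)·R1: [0, 642/13, -528/13]
R3 ← R3 + (3/13)·R1: [0, 1284/13, -1056/13]
R3 ← R3 − (2)·R2: [0, 0, 0]
2 nonzero rows, so rank(PA) = 2.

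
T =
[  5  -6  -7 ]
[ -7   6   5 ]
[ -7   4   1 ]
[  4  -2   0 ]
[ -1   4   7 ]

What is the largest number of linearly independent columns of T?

Row reduce to echelon form.
R2 ← R2 + (7/5)·R1: [0, -12/5, -24/5]
R3 ← R3 + (7/5)·R1: [0, -22/5, -44/5]
R4 ← R4 − (4/5)·R1: [0, 14/5, 28/5]
R5 ← R5 + (1/5)·R1: [0, 14/5, 28/5]
R3 ← R3 − (11/6)·R2: [0, 0, 0]
R4 ← R4 + (7/6)·R2: [0, 0, 0]
R5 ← R5 + (7/6)·R2: [0, 0, 0]
Echelon form has 2 nonzero rows, so rank(T) = 2.
The rank gives the maximum number of linearly independent columns: 2.

2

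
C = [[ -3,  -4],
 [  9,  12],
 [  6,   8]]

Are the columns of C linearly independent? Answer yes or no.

no

Row reduce C to echelon form.
R2 ← R2 + (3)·R1: [0, 0]
R3 ← R3 + (2)·R1: [0, 0]
1 pivot among 2 columns.
Only 1 < 2 pivot columns, so the columns are linearly dependent.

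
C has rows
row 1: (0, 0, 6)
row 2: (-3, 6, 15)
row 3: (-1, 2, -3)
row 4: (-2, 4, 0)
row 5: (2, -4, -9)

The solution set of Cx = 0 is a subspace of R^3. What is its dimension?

Row reduce to echelon form.
Swap R1 ↔ R2
R3 ← R3 − (1/3)·R1: [0, 0, -8]
R4 ← R4 − (2/3)·R1: [0, 0, -10]
R5 ← R5 + (2/3)·R1: [0, 0, 1]
R3 ← R3 + (4/3)·R2: [0, 0, 0]
R4 ← R4 + (5/3)·R2: [0, 0, 0]
R5 ← R5 − (1/6)·R2: [0, 0, 0]
2 nonzero rows, so rank(C) = 2.
C has 3 columns; by rank–nullity, nullity = 3 − 2 = 1.

1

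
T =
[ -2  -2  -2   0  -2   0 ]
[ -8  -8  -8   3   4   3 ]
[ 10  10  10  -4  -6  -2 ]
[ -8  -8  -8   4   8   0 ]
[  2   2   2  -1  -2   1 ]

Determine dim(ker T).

3

Row reduce to echelon form.
R2 ← R2 − (4)·R1: [0, 0, 0, 3, 12, 3]
R3 ← R3 + (5)·R1: [0, 0, 0, -4, -16, -2]
R4 ← R4 − (4)·R1: [0, 0, 0, 4, 16, 0]
R5 ← R5 + R1: [0, 0, 0, -1, -4, 1]
R3 ← R3 + (4/3)·R2: [0, 0, 0, 0, 0, 2]
R4 ← R4 − (4/3)·R2: [0, 0, 0, 0, 0, -4]
R5 ← R5 + (1/3)·R2: [0, 0, 0, 0, 0, 2]
R4 ← R4 + (2)·R3: [0, 0, 0, 0, 0, 0]
R5 ← R5 − R3: [0, 0, 0, 0, 0, 0]
3 nonzero rows, so rank(T) = 3.
T has 6 columns; by rank–nullity, nullity = 6 − 3 = 3.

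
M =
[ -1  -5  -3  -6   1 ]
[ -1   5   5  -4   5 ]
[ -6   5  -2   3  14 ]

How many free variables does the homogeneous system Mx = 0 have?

Row reduce to echelon form.
R2 ← R2 − R1: [0, 10, 8, 2, 4]
R3 ← R3 − (6)·R1: [0, 35, 16, 39, 8]
R3 ← R3 − (7/2)·R2: [0, 0, -12, 32, -6]
3 nonzero rows, so rank(M) = 3.
M has 5 columns; by rank–nullity, nullity = 5 − 3 = 2.

2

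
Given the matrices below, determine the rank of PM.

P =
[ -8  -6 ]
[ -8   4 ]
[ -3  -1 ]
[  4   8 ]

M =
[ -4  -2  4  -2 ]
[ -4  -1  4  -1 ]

First compute PM:
[[ 56,  22, -56,  22],
 [ 16,  12, -16,  12],
 [ 16,   7, -16,   7],
 [-48, -16,  48, -16]]
Now row reduce the product.
R2 ← R2 − (2/7)·R1: [0, 40/7, 0, 40/7]
R3 ← R3 − (2/7)·R1: [0, 5/7, 0, 5/7]
R4 ← R4 + (6/7)·R1: [0, 20/7, 0, 20/7]
R3 ← R3 − (1/8)·R2: [0, 0, 0, 0]
R4 ← R4 − (1/2)·R2: [0, 0, 0, 0]
2 nonzero rows, so rank(PM) = 2.

2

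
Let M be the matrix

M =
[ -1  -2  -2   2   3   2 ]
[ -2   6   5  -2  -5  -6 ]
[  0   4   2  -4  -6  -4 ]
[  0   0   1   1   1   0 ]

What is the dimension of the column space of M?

Row reduce to echelon form.
R2 ← R2 − (2)·R1: [0, 10, 9, -6, -11, -10]
R3 ← R3 − (2/5)·R2: [0, 0, -8/5, -8/5, -8/5, 0]
R4 ← R4 + (5/8)·R3: [0, 0, 0, 0, 0, 0]
Echelon form has 3 nonzero rows, so rank(M) = 3.
The column space has dimension equal to the rank: 3.

3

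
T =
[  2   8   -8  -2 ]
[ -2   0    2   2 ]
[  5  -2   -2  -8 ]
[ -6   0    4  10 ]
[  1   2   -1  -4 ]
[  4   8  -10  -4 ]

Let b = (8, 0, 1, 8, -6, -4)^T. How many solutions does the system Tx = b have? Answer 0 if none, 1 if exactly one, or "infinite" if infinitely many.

0

Row reduce the augmented matrix [T | b].
R2 ← R2 + R1: [0, 8, -6, 0, 8]
R3 ← R3 − (5/2)·R1: [0, -22, 18, -3, -19]
R4 ← R4 + (3)·R1: [0, 24, -20, 4, 32]
R5 ← R5 − (1/2)·R1: [0, -2, 3, -3, -10]
R6 ← R6 − (2)·R1: [0, -8, 6, 0, -20]
R3 ← R3 + (11/4)·R2: [0, 0, 3/2, -3, 3]
R4 ← R4 − (3)·R2: [0, 0, -2, 4, 8]
R5 ← R5 + (1/4)·R2: [0, 0, 3/2, -3, -8]
R6 ← R6 + R2: [0, 0, 0, 0, -12]
R4 ← R4 + (4/3)·R3: [0, 0, 0, 0, 12]
R5 ← R5 − R3: [0, 0, 0, 0, -11]
R5 ← R5 + (11/12)·R4: [0, 0, 0, 0, 0]
R6 ← R6 + R4: [0, 0, 0, 0, 0]
The echelon form has 4 nonzero rows; the last pivot sits in the augmented column, so rank(T) = 3 but rank([T|b]) = 4.
Since the ranks differ, the system is inconsistent.
It has no solutions.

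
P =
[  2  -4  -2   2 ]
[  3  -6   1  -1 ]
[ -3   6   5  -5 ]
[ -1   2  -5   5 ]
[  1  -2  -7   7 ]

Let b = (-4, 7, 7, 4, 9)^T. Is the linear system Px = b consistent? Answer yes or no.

Row reduce the augmented matrix [P | b].
R2 ← R2 − (3/2)·R1: [0, 0, 4, -4, 13]
R3 ← R3 + (3/2)·R1: [0, 0, 2, -2, 1]
R4 ← R4 + (1/2)·R1: [0, 0, -6, 6, 2]
R5 ← R5 − (1/2)·R1: [0, 0, -6, 6, 11]
R3 ← R3 − (1/2)·R2: [0, 0, 0, 0, -11/2]
R4 ← R4 + (3/2)·R2: [0, 0, 0, 0, 43/2]
R5 ← R5 + (3/2)·R2: [0, 0, 0, 0, 61/2]
R4 ← R4 + (43/11)·R3: [0, 0, 0, 0, 0]
R5 ← R5 + (61/11)·R3: [0, 0, 0, 0, 0]
The echelon form has 3 nonzero rows; the last pivot sits in the augmented column, so rank(P) = 2 but rank([P|b]) = 3.
Since the ranks differ, the system is inconsistent.

no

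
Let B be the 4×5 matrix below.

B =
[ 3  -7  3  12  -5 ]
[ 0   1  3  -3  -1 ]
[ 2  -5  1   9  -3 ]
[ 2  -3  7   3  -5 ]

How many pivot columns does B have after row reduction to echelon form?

2

Row reduce to echelon form.
R3 ← R3 − (2/3)·R1: [0, -1/3, -1, 1, 1/3]
R4 ← R4 − (2/3)·R1: [0, 5/3, 5, -5, -5/3]
R3 ← R3 + (1/3)·R2: [0, 0, 0, 0, 0]
R4 ← R4 − (5/3)·R2: [0, 0, 0, 0, 0]
Echelon form has 2 nonzero rows, so rank(B) = 2.
Each nonzero row contributes one pivot column: 2 pivot columns.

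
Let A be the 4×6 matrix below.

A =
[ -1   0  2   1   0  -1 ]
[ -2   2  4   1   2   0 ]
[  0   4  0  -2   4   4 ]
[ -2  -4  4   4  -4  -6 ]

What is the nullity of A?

4

Row reduce to echelon form.
R2 ← R2 − (2)·R1: [0, 2, 0, -1, 2, 2]
R4 ← R4 − (2)·R1: [0, -4, 0, 2, -4, -4]
R3 ← R3 − (2)·R2: [0, 0, 0, 0, 0, 0]
R4 ← R4 + (2)·R2: [0, 0, 0, 0, 0, 0]
2 nonzero rows, so rank(A) = 2.
A has 6 columns; by rank–nullity, nullity = 6 − 2 = 4.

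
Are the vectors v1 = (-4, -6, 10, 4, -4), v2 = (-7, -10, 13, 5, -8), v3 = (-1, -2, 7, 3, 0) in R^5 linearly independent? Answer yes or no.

no

Form the matrix with these vectors as rows and row reduce.
R2 ← R2 − (7/4)·R1: [0, 1/2, -9/2, -2, -1]
R3 ← R3 − (1/4)·R1: [0, -1/2, 9/2, 2, 1]
R3 ← R3 + R2: [0, 0, 0, 0, 0]
2 nonzero rows, so the 3 vectors span a space of dimension 2.
Since 2 < 3, the vectors are linearly dependent.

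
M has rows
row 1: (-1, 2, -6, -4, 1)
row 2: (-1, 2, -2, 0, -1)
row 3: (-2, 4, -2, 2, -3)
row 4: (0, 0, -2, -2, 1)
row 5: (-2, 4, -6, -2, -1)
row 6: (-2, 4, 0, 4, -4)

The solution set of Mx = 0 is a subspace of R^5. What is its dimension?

3

Row reduce to echelon form.
R2 ← R2 − R1: [0, 0, 4, 4, -2]
R3 ← R3 − (2)·R1: [0, 0, 10, 10, -5]
R5 ← R5 − (2)·R1: [0, 0, 6, 6, -3]
R6 ← R6 − (2)·R1: [0, 0, 12, 12, -6]
R3 ← R3 − (5/2)·R2: [0, 0, 0, 0, 0]
R4 ← R4 + (1/2)·R2: [0, 0, 0, 0, 0]
R5 ← R5 − (3/2)·R2: [0, 0, 0, 0, 0]
R6 ← R6 − (3)·R2: [0, 0, 0, 0, 0]
2 nonzero rows, so rank(M) = 2.
M has 5 columns; by rank–nullity, nullity = 5 − 2 = 3.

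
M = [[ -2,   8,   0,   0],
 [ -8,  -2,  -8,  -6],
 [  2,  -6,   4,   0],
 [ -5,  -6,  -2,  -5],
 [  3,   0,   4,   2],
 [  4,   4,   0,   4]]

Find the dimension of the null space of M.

Row reduce to echelon form.
R2 ← R2 − (4)·R1: [0, -34, -8, -6]
R3 ← R3 + R1: [0, 2, 4, 0]
R4 ← R4 − (5/2)·R1: [0, -26, -2, -5]
R5 ← R5 + (3/2)·R1: [0, 12, 4, 2]
R6 ← R6 + (2)·R1: [0, 20, 0, 4]
R3 ← R3 + (1/17)·R2: [0, 0, 60/17, -6/17]
R4 ← R4 − (13/17)·R2: [0, 0, 70/17, -7/17]
R5 ← R5 + (6/17)·R2: [0, 0, 20/17, -2/17]
R6 ← R6 + (10/17)·R2: [0, 0, -80/17, 8/17]
R4 ← R4 − (7/6)·R3: [0, 0, 0, 0]
R5 ← R5 − (1/3)·R3: [0, 0, 0, 0]
R6 ← R6 + (4/3)·R3: [0, 0, 0, 0]
3 nonzero rows, so rank(M) = 3.
M has 4 columns; by rank–nullity, nullity = 4 − 3 = 1.

1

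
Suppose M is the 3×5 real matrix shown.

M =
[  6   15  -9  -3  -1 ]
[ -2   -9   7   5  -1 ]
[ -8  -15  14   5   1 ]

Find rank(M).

3

Row reduce to echelon form.
R2 ← R2 + (1/3)·R1: [0, -4, 4, 4, -4/3]
R3 ← R3 + (4/3)·R1: [0, 5, 2, 1, -1/3]
R3 ← R3 + (5/4)·R2: [0, 0, 7, 6, -2]
Echelon form has 3 nonzero rows, so rank(M) = 3.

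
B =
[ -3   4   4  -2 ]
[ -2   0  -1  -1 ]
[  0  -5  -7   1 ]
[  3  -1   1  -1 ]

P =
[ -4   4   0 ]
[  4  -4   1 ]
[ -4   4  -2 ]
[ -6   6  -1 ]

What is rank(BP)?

First compute BP:
[[ 24, -24,  -2],
 [ 18, -18,   3],
 [  2,  -2,   8],
 [-14,  14,  -2]]
Now row reduce the product.
R2 ← R2 − (3/4)·R1: [0, 0, 9/2]
R3 ← R3 − (1/12)·R1: [0, 0, 49/6]
R4 ← R4 + (7/12)·R1: [0, 0, -19/6]
R3 ← R3 − (49/27)·R2: [0, 0, 0]
R4 ← R4 + (19/27)·R2: [0, 0, 0]
2 nonzero rows, so rank(BP) = 2.

2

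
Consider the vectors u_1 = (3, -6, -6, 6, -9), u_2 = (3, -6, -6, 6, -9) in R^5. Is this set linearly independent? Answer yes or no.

no

Form the matrix with these vectors as rows and row reduce.
R2 ← R2 − R1: [0, 0, 0, 0, 0]
1 nonzero row, so the 2 vectors span a space of dimension 1.
Since 1 < 2, the vectors are linearly dependent.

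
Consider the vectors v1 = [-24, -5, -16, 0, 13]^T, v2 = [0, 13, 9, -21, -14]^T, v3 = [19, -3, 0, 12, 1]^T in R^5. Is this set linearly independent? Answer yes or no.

yes

Form the matrix with these vectors as rows and row reduce.
R3 ← R3 + (19/24)·R1: [0, -167/24, -38/3, 12, 271/24]
R3 ← R3 + (167/312)·R2: [0, 0, -2449/312, 79/104, 395/104]
3 nonzero rows, so the 3 vectors span a space of dimension 3.
Since 3 = 3, the vectors are linearly independent.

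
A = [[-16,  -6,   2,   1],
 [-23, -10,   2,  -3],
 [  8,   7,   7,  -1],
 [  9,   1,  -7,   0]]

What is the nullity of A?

Row reduce to echelon form.
R2 ← R2 − (23/16)·R1: [0, -11/8, -7/8, -71/16]
R3 ← R3 + (1/2)·R1: [0, 4, 8, -1/2]
R4 ← R4 + (9/16)·R1: [0, -19/8, -47/8, 9/16]
R3 ← R3 + (32/11)·R2: [0, 0, 60/11, -295/22]
R4 ← R4 − (19/11)·R2: [0, 0, -48/11, 181/22]
R4 ← R4 + (4/5)·R3: [0, 0, 0, -5/2]
4 nonzero rows, so rank(A) = 4.
A has 4 columns; by rank–nullity, nullity = 4 − 4 = 0.

0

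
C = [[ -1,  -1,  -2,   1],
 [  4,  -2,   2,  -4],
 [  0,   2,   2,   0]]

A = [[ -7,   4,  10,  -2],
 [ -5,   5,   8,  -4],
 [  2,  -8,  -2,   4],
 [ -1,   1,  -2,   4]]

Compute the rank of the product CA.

2

First compute CA:
[[  7,   8, -16,   2],
 [-10, -14,  28,  -8],
 [ -6,  -6,  12,   0]]
Now row reduce the product.
R2 ← R2 + (10/7)·R1: [0, -18/7, 36/7, -36/7]
R3 ← R3 + (6/7)·R1: [0, 6/7, -12/7, 12/7]
R3 ← R3 + (1/3)·R2: [0, 0, 0, 0]
2 nonzero rows, so rank(CA) = 2.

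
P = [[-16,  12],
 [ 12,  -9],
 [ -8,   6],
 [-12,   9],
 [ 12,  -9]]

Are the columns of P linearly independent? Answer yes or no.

no

Row reduce P to echelon form.
R2 ← R2 + (3/4)·R1: [0, 0]
R3 ← R3 − (1/2)·R1: [0, 0]
R4 ← R4 − (3/4)·R1: [0, 0]
R5 ← R5 + (3/4)·R1: [0, 0]
1 pivot among 2 columns.
Only 1 < 2 pivot columns, so the columns are linearly dependent.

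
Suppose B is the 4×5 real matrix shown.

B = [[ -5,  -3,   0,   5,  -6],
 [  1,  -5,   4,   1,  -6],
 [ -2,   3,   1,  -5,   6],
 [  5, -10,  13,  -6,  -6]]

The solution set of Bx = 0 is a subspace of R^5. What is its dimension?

Row reduce to echelon form.
R2 ← R2 + (1/5)·R1: [0, -28/5, 4, 2, -36/5]
R3 ← R3 − (2/5)·R1: [0, 21/5, 1, -7, 42/5]
R4 ← R4 + R1: [0, -13, 13, -1, -12]
R3 ← R3 + (3/4)·R2: [0, 0, 4, -11/2, 3]
R4 ← R4 − (65/28)·R2: [0, 0, 26/7, -79/14, 33/7]
R4 ← R4 − (13/14)·R3: [0, 0, 0, -15/28, 27/14]
4 nonzero rows, so rank(B) = 4.
B has 5 columns; by rank–nullity, nullity = 5 − 4 = 1.

1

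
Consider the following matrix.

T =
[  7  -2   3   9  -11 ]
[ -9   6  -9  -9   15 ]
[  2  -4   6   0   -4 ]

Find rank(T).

Row reduce to echelon form.
R2 ← R2 + (9/7)·R1: [0, 24/7, -36/7, 18/7, 6/7]
R3 ← R3 − (2/7)·R1: [0, -24/7, 36/7, -18/7, -6/7]
R3 ← R3 + R2: [0, 0, 0, 0, 0]
Echelon form has 2 nonzero rows, so rank(T) = 2.

2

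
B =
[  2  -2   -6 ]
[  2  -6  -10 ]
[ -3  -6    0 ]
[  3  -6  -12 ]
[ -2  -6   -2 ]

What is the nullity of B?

Row reduce to echelon form.
R2 ← R2 − R1: [0, -4, -4]
R3 ← R3 + (3/2)·R1: [0, -9, -9]
R4 ← R4 − (3/2)·R1: [0, -3, -3]
R5 ← R5 + R1: [0, -8, -8]
R3 ← R3 − (9/4)·R2: [0, 0, 0]
R4 ← R4 − (3/4)·R2: [0, 0, 0]
R5 ← R5 − (2)·R2: [0, 0, 0]
2 nonzero rows, so rank(B) = 2.
B has 3 columns; by rank–nullity, nullity = 3 − 2 = 1.

1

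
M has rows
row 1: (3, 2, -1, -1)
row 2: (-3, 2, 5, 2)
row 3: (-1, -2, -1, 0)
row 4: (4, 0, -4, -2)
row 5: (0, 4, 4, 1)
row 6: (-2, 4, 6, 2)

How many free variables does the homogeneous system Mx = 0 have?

Row reduce to echelon form.
R2 ← R2 + R1: [0, 4, 4, 1]
R3 ← R3 + (1/3)·R1: [0, -4/3, -4/3, -1/3]
R4 ← R4 − (4/3)·R1: [0, -8/3, -8/3, -2/3]
R6 ← R6 + (2/3)·R1: [0, 16/3, 16/3, 4/3]
R3 ← R3 + (1/3)·R2: [0, 0, 0, 0]
R4 ← R4 + (2/3)·R2: [0, 0, 0, 0]
R5 ← R5 − R2: [0, 0, 0, 0]
R6 ← R6 − (4/3)·R2: [0, 0, 0, 0]
2 nonzero rows, so rank(M) = 2.
M has 4 columns; by rank–nullity, nullity = 4 − 2 = 2.

2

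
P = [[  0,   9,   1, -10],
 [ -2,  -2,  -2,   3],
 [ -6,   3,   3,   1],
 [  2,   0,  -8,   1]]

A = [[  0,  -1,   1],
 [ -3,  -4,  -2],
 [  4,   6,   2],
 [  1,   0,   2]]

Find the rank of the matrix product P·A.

2

First compute PA:
[[-33, -30, -36],
 [  1,  -2,   4],
 [  4,  12,  -4],
 [-31, -50, -12]]
Now row reduce the product.
R2 ← R2 + (1/33)·R1: [0, -32/11, 32/11]
R3 ← R3 + (4/33)·R1: [0, 92/11, -92/11]
R4 ← R4 − (31/33)·R1: [0, -240/11, 240/11]
R3 ← R3 + (23/8)·R2: [0, 0, 0]
R4 ← R4 − (15/2)·R2: [0, 0, 0]
2 nonzero rows, so rank(PA) = 2.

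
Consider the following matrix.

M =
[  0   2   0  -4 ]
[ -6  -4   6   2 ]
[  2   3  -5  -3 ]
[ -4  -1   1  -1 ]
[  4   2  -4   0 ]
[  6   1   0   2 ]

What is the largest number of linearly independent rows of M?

Row reduce to echelon form.
Swap R1 ↔ R2
R3 ← R3 + (1/3)·R1: [0, 5/3, -3, -7/3]
R4 ← R4 − (2/3)·R1: [0, 5/3, -3, -7/3]
R5 ← R5 + (2/3)·R1: [0, -2/3, 0, 4/3]
R6 ← R6 + R1: [0, -3, 6, 4]
R3 ← R3 − (5/6)·R2: [0, 0, -3, 1]
R4 ← R4 − (5/6)·R2: [0, 0, -3, 1]
R5 ← R5 + (1/3)·R2: [0, 0, 0, 0]
R6 ← R6 + (3/2)·R2: [0, 0, 6, -2]
R4 ← R4 − R3: [0, 0, 0, 0]
R6 ← R6 + (2)·R3: [0, 0, 0, 0]
Echelon form has 3 nonzero rows, so rank(M) = 3.
The rank gives the maximum number of linearly independent rows: 3.

3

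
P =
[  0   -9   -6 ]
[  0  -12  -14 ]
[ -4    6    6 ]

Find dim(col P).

Row reduce to echelon form.
Swap R1 ↔ R3
R3 ← R3 − (3/4)·R2: [0, 0, 9/2]
Echelon form has 3 nonzero rows, so rank(P) = 3.
The column space has dimension equal to the rank: 3.

3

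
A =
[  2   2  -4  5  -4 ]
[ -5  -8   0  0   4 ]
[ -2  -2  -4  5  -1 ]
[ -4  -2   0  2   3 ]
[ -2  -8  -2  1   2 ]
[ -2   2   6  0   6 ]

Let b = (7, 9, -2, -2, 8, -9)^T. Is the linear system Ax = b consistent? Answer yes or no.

no

Row reduce the augmented matrix [A | b].
R2 ← R2 + (5/2)·R1: [0, -3, -10, 25/2, -6, 53/2]
R3 ← R3 + R1: [0, 0, -8, 10, -5, 5]
R4 ← R4 + (2)·R1: [0, 2, -8, 12, -5, 12]
R5 ← R5 + R1: [0, -6, -6, 6, -2, 15]
R6 ← R6 + R1: [0, 4, 2, 5, 2, -2]
R4 ← R4 + (2/3)·R2: [0, 0, -44/3, 61/3, -9, 89/3]
R5 ← R5 − (2)·R2: [0, 0, 14, -19, 10, -38]
R6 ← R6 + (4/3)·R2: [0, 0, -34/3, 65/3, -6, 100/3]
R4 ← R4 − (11/6)·R3: [0, 0, 0, 2, 1/6, 41/2]
R5 ← R5 + (7/4)·R3: [0, 0, 0, -3/2, 5/4, -117/4]
R6 ← R6 − (17/12)·R3: [0, 0, 0, 15/2, 13/12, 105/4]
R5 ← R5 + (3/4)·R4: [0, 0, 0, 0, 11/8, -111/8]
R6 ← R6 − (15/4)·R4: [0, 0, 0, 0, 11/24, -405/8]
R6 ← R6 − (1/3)·R5: [0, 0, 0, 0, 0, -46]
The echelon form has 6 nonzero rows; the last pivot sits in the augmented column, so rank(A) = 5 but rank([A|b]) = 6.
Since the ranks differ, the system is inconsistent.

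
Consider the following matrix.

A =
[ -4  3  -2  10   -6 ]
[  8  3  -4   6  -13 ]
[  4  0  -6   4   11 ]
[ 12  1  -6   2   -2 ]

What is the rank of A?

Row reduce to echelon form.
R2 ← R2 + (2)·R1: [0, 9, -8, 26, -25]
R3 ← R3 + R1: [0, 3, -8, 14, 5]
R4 ← R4 + (3)·R1: [0, 10, -12, 32, -20]
R3 ← R3 − (1/3)·R2: [0, 0, -16/3, 16/3, 40/3]
R4 ← R4 − (10/9)·R2: [0, 0, -28/9, 28/9, 70/9]
R4 ← R4 − (7/12)·R3: [0, 0, 0, 0, 0]
Echelon form has 3 nonzero rows, so rank(A) = 3.

3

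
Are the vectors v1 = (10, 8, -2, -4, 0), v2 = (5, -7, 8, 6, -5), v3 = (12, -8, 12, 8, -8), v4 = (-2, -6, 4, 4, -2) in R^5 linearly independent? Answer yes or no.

Form the matrix with these vectors as rows and row reduce.
R2 ← R2 − (1/2)·R1: [0, -11, 9, 8, -5]
R3 ← R3 − (6/5)·R1: [0, -88/5, 72/5, 64/5, -8]
R4 ← R4 + (1/5)·R1: [0, -22/5, 18/5, 16/5, -2]
R3 ← R3 − (8/5)·R2: [0, 0, 0, 0, 0]
R4 ← R4 − (2/5)·R2: [0, 0, 0, 0, 0]
2 nonzero rows, so the 4 vectors span a space of dimension 2.
Since 2 < 4, the vectors are linearly dependent.

no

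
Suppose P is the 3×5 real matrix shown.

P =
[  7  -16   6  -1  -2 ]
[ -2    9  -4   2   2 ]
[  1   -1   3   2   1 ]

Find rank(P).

3

Row reduce to echelon form.
R2 ← R2 + (2/7)·R1: [0, 31/7, -16/7, 12/7, 10/7]
R3 ← R3 − (1/7)·R1: [0, 9/7, 15/7, 15/7, 9/7]
R3 ← R3 − (9/31)·R2: [0, 0, 87/31, 51/31, 27/31]
Echelon form has 3 nonzero rows, so rank(P) = 3.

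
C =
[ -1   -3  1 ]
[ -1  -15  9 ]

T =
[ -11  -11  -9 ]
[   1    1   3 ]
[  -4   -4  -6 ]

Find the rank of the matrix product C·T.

2

First compute CT:
[[  4,   4,  -6],
 [-40, -40, -90]]
Now row reduce the product.
R2 ← R2 + (10)·R1: [0, 0, -150]
2 nonzero rows, so rank(CT) = 2.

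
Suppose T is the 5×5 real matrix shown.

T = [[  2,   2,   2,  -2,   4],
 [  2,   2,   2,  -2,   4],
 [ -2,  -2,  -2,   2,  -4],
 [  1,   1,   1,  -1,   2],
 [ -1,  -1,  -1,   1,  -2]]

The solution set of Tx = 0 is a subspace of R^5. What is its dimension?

Row reduce to echelon form.
R2 ← R2 − R1: [0, 0, 0, 0, 0]
R3 ← R3 + R1: [0, 0, 0, 0, 0]
R4 ← R4 − (1/2)·R1: [0, 0, 0, 0, 0]
R5 ← R5 + (1/2)·R1: [0, 0, 0, 0, 0]
1 nonzero row, so rank(T) = 1.
T has 5 columns; by rank–nullity, nullity = 5 − 1 = 4.

4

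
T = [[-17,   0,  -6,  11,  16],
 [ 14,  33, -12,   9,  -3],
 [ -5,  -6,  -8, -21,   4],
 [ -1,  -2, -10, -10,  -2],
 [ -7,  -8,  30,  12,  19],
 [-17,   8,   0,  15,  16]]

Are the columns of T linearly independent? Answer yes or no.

yes

Row reduce T to echelon form.
R2 ← R2 + (14/17)·R1: [0, 33, -288/17, 307/17, 173/17]
R3 ← R3 − (5/17)·R1: [0, -6, -106/17, -412/17, -12/17]
R4 ← R4 − (1/17)·R1: [0, -2, -164/17, -181/17, -50/17]
R5 ← R5 − (7/17)·R1: [0, -8, 552/17, 127/17, 211/17]
R6 ← R6 − R1: [0, 8, 6, 4, 0]
R3 ← R3 + (2/11)·R2: [0, 0, -1742/187, -3918/187, 214/187]
R4 ← R4 + (2/33)·R2: [0, 0, -1996/187, -5359/561, -1304/561]
R5 ← R5 + (8/33)·R2: [0, 0, 312/11, 391/33, 491/33]
R6 ← R6 − (8/33)·R2: [0, 0, 1890/187, -212/561, -1384/561]
R4 ← R4 − (998/871)·R3: [0, 0, 0, 37769/2613, -9500/2613]
R5 ← R5 + (204/67)·R3: [0, 0, 0, -10441/201, 3691/201]
R6 ← R6 + (945/871)·R3: [0, 0, 0, -60386/2613, -3202/2613]
R5 ← R5 + (135733/37769)·R4: [0, 0, 0, 0, 200079/37769]
R6 ← R6 + (60386/37769)·R4: [0, 0, 0, 0, -265826/37769]
R6 ← R6 + (562/423)·R5: [0, 0, 0, 0, 0]
5 pivots among 5 columns.
Every column is a pivot column, so the columns are linearly independent.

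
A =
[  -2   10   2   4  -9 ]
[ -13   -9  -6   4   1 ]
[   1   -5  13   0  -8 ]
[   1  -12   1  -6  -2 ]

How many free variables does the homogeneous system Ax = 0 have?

1

Row reduce to echelon form.
R2 ← R2 − (13/2)·R1: [0, -74, -19, -22, 119/2]
R3 ← R3 + (1/2)·R1: [0, 0, 14, 2, -25/2]
R4 ← R4 + (1/2)·R1: [0, -7, 2, -4, -13/2]
R4 ← R4 − (7/74)·R2: [0, 0, 281/74, -71/37, -1795/148]
R4 ← R4 − (281/1036)·R3: [0, 0, 0, -1275/518, -18105/2072]
4 nonzero rows, so rank(A) = 4.
A has 5 columns; by rank–nullity, nullity = 5 − 4 = 1.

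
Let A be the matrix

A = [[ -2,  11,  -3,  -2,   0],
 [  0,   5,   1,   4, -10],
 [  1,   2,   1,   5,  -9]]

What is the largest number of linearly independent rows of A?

3

Row reduce to echelon form.
R3 ← R3 + (1/2)·R1: [0, 15/2, -1/2, 4, -9]
R3 ← R3 − (3/2)·R2: [0, 0, -2, -2, 6]
Echelon form has 3 nonzero rows, so rank(A) = 3.
The rank gives the maximum number of linearly independent rows: 3.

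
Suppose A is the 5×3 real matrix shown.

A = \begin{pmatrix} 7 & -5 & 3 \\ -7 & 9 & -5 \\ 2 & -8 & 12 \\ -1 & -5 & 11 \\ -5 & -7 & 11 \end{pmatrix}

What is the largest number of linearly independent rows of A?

3

Row reduce to echelon form.
R2 ← R2 + R1: [0, 4, -2]
R3 ← R3 − (2/7)·R1: [0, -46/7, 78/7]
R4 ← R4 + (1/7)·R1: [0, -40/7, 80/7]
R5 ← R5 + (5/7)·R1: [0, -74/7, 92/7]
R3 ← R3 + (23/14)·R2: [0, 0, 55/7]
R4 ← R4 + (10/7)·R2: [0, 0, 60/7]
R5 ← R5 + (37/14)·R2: [0, 0, 55/7]
R4 ← R4 − (12/11)·R3: [0, 0, 0]
R5 ← R5 − R3: [0, 0, 0]
Echelon form has 3 nonzero rows, so rank(A) = 3.
The rank gives the maximum number of linearly independent rows: 3.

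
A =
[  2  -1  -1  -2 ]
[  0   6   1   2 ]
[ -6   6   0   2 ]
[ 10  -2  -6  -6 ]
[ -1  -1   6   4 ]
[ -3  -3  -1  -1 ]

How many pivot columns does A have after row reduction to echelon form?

Row reduce to echelon form.
R3 ← R3 + (3)·R1: [0, 3, -3, -4]
R4 ← R4 − (5)·R1: [0, 3, -1, 4]
R5 ← R5 + (1/2)·R1: [0, -3/2, 11/2, 3]
R6 ← R6 + (3/2)·R1: [0, -9/2, -5/2, -4]
R3 ← R3 − (1/2)·R2: [0, 0, -7/2, -5]
R4 ← R4 − (1/2)·R2: [0, 0, -3/2, 3]
R5 ← R5 + (1/4)·R2: [0, 0, 23/4, 7/2]
R6 ← R6 + (3/4)·R2: [0, 0, -7/4, -5/2]
R4 ← R4 − (3/7)·R3: [0, 0, 0, 36/7]
R5 ← R5 + (23/14)·R3: [0, 0, 0, -33/7]
R6 ← R6 − (1/2)·R3: [0, 0, 0, 0]
R5 ← R5 + (11/12)·R4: [0, 0, 0, 0]
Echelon form has 4 nonzero rows, so rank(A) = 4.
Each nonzero row contributes one pivot column: 4 pivot columns.

4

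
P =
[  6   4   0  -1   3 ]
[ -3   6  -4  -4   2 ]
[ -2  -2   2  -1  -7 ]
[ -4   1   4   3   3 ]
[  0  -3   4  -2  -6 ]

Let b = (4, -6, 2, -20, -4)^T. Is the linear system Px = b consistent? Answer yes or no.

yes

Row reduce the augmented matrix [P | b].
R2 ← R2 + (1/2)·R1: [0, 8, -4, -9/2, 7/2, -4]
R3 ← R3 + (1/3)·R1: [0, -2/3, 2, -4/3, -6, 10/3]
R4 ← R4 + (2/3)·R1: [0, 11/3, 4, 7/3, 5, -52/3]
R3 ← R3 + (1/12)·R2: [0, 0, 5/3, -41/24, -137/24, 3]
R4 ← R4 − (11/24)·R2: [0, 0, 35/6, 211/48, 163/48, -31/2]
R5 ← R5 + (3/8)·R2: [0, 0, 5/2, -59/16, -75/16, -11/2]
R4 ← R4 − (7/2)·R3: [0, 0, 0, 83/8, 187/8, -26]
R5 ← R5 − (3/2)·R3: [0, 0, 0, -9/8, 31/8, -10]
R5 ← R5 + (9/83)·R4: [0, 0, 0, 0, 532/83, -1064/83]
The echelon form has 5 nonzero rows, and every pivot lies in the first 5 columns, so rank(P) = rank([P|b]) = 5.
The system is consistent.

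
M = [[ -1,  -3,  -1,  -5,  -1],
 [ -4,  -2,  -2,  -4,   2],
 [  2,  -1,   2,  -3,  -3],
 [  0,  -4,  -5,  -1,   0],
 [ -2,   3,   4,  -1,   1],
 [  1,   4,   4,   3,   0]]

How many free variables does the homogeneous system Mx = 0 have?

Row reduce to echelon form.
R2 ← R2 − (4)·R1: [0, 10, 2, 16, 6]
R3 ← R3 + (2)·R1: [0, -7, 0, -13, -5]
R5 ← R5 − (2)·R1: [0, 9, 6, 9, 3]
R6 ← R6 + R1: [0, 1, 3, -2, -1]
R3 ← R3 + (7/10)·R2: [0, 0, 7/5, -9/5, -4/5]
R4 ← R4 + (2/5)·R2: [0, 0, -21/5, 27/5, 12/5]
R5 ← R5 − (9/10)·R2: [0, 0, 21/5, -27/5, -12/5]
R6 ← R6 − (1/10)·R2: [0, 0, 14/5, -18/5, -8/5]
R4 ← R4 + (3)·R3: [0, 0, 0, 0, 0]
R5 ← R5 − (3)·R3: [0, 0, 0, 0, 0]
R6 ← R6 − (2)·R3: [0, 0, 0, 0, 0]
3 nonzero rows, so rank(M) = 3.
M has 5 columns; by rank–nullity, nullity = 5 − 3 = 2.

2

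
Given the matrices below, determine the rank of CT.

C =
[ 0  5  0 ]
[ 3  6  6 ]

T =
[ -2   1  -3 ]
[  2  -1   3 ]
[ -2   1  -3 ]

First compute CT:
[[ 10,  -5,  15],
 [ -6,   3,  -9]]
Now row reduce the product.
R2 ← R2 + (3/5)·R1: [0, 0, 0]
1 nonzero row, so rank(CT) = 1.

1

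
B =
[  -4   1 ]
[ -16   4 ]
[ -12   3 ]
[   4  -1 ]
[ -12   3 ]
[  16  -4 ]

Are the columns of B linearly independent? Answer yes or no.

no

Row reduce B to echelon form.
R2 ← R2 − (4)·R1: [0, 0]
R3 ← R3 − (3)·R1: [0, 0]
R4 ← R4 + R1: [0, 0]
R5 ← R5 − (3)·R1: [0, 0]
R6 ← R6 + (4)·R1: [0, 0]
1 pivot among 2 columns.
Only 1 < 2 pivot columns, so the columns are linearly dependent.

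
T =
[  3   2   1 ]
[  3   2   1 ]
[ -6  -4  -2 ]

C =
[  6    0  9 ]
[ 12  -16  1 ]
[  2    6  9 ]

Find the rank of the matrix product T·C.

1

First compute TC:
[[ 44, -26,  38],
 [ 44, -26,  38],
 [-88,  52, -76]]
Now row reduce the product.
R2 ← R2 − R1: [0, 0, 0]
R3 ← R3 + (2)·R1: [0, 0, 0]
1 nonzero row, so rank(TC) = 1.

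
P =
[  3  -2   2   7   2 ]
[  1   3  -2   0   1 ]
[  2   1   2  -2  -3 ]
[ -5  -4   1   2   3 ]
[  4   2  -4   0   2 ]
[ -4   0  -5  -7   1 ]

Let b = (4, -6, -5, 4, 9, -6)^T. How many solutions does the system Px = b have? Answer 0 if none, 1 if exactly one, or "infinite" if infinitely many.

Row reduce the augmented matrix [P | b].
R2 ← R2 − (1/3)·R1: [0, 11/3, -8/3, -7/3, 1/3, -22/3]
R3 ← R3 − (2/3)·R1: [0, 7/3, 2/3, -20/3, -13/3, -23/3]
R4 ← R4 + (5/3)·R1: [0, -22/3, 13/3, 41/3, 19/3, 32/3]
R5 ← R5 − (4/3)·R1: [0, 14/3, -20/3, -28/3, -2/3, 11/3]
R6 ← R6 + (4/3)·R1: [0, -8/3, -7/3, 7/3, 11/3, -2/3]
R3 ← R3 − (7/11)·R2: [0, 0, 26/11, -57/11, -50/11, -3]
R4 ← R4 + (2)·R2: [0, 0, -1, 9, 7, -4]
R5 ← R5 − (14/11)·R2: [0, 0, -36/11, -70/11, -12/11, 13]
R6 ← R6 + (8/11)·R2: [0, 0, -47/11, 7/11, 43/11, -6]
R4 ← R4 + (11/26)·R3: [0, 0, 0, 177/26, 66/13, -137/26]
R5 ← R5 + (18/13)·R3: [0, 0, 0, -176/13, -96/13, 115/13]
R6 ← R6 + (47/26)·R3: [0, 0, 0, -227/26, -56/13, -297/26]
R5 ← R5 + (352/177)·R4: [0, 0, 0, 0, 160/59, -289/177]
R6 ← R6 + (227/177)·R4: [0, 0, 0, 0, 130/59, -3218/177]
R6 ← R6 − (13/16)·R5: [0, 0, 0, 0, 0, -809/48]
The echelon form has 6 nonzero rows; the last pivot sits in the augmented column, so rank(P) = 5 but rank([P|b]) = 6.
Since the ranks differ, the system is inconsistent.
It has no solutions.

0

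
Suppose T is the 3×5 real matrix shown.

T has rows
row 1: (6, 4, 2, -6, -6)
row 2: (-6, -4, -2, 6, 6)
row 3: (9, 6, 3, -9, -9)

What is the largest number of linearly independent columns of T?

1

Row reduce to echelon form.
R2 ← R2 + R1: [0, 0, 0, 0, 0]
R3 ← R3 − (3/2)·R1: [0, 0, 0, 0, 0]
Echelon form has 1 nonzero row, so rank(T) = 1.
The rank gives the maximum number of linearly independent columns: 1.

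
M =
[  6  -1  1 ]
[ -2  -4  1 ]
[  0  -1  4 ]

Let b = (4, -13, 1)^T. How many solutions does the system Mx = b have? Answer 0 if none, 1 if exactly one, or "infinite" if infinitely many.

1

Row reduce the augmented matrix [M | b].
R2 ← R2 + (1/3)·R1: [0, -13/3, 4/3, -35/3]
R3 ← R3 − (3/13)·R2: [0, 0, 48/13, 48/13]
The echelon form has 3 nonzero rows, and every pivot lies in the first 3 columns, so rank(M) = rank([M|b]) = 3.
The system is consistent.
rank = 3 = number of unknowns, so the solution is unique.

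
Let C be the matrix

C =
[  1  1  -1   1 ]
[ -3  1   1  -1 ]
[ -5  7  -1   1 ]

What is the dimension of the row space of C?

2

Row reduce to echelon form.
R2 ← R2 + (3)·R1: [0, 4, -2, 2]
R3 ← R3 + (5)·R1: [0, 12, -6, 6]
R3 ← R3 − (3)·R2: [0, 0, 0, 0]
Echelon form has 2 nonzero rows, so rank(C) = 2.
The row space has dimension equal to the rank: 2.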